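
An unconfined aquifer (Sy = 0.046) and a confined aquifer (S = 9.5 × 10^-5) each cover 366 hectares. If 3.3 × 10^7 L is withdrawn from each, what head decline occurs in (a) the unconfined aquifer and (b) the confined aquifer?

A = 366 hectares = 3.66 × 10^6 m²
ΔV = 3.3 × 10^7 L = 33000 m³
Unconfined: Δh_u = ΔV/(Sy·A) = 33000/(0.046 × 3.66 × 10^6) = 0.196 m
Confined: Δh_c = ΔV/(S·A) = 33000/(9.5 × 10^-5 × 3.66 × 10^6) = 94.91 m

Δh_u ≈ 0.196 m; Δh_c ≈ 94.9 m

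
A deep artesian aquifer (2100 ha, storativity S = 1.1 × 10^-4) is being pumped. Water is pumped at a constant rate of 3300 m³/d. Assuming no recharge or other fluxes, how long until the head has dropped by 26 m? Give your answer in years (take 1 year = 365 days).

A = 2100 ha = 2.1 × 10^7 m²
ΔV = S × A × Δh = 1.1 × 10^-4 × 2.1 × 10^7 × 26 = 60060 m³
t = ΔV / Q = 60060 m³ / 3300 m³/d = 18.2 d
t = 18.2 d ≈ 0.04986 years

t ≈ 0.0499 years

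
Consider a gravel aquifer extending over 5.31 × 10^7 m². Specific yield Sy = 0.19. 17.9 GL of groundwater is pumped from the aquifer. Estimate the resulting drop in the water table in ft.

ΔV = 17.9 GL = 1.79 × 10^7 m³
Δh = ΔV / (Sy × A) = 1.79 × 10^7 m³ / (0.19 × 5.31 × 10^7 m²) = 1.774 m
Δh = 1.774 m = 5.821 ft

Δh ≈ 5.82 ft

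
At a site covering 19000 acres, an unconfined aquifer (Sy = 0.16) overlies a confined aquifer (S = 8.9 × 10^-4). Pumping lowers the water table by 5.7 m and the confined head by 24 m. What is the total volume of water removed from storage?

A = 19000 acres = 7.689 × 10^7 m²
Unconfined: ΔV_u = Sy × A × Δh_u = 0.16 × 7.689 × 10^7 × 5.7 = 7.012 × 10^7 m³
Confined: ΔV_c = S × A × Δh_c = 8.9 × 10^-4 × 7.689 × 10^7 × 24 = 1.642 × 10^6 m³
Total ΔV = 7.012 × 10^7 + 1.642 × 10^6 = 7.177 × 10^7 m³

ΔV ≈ 7.18 × 10^7 m³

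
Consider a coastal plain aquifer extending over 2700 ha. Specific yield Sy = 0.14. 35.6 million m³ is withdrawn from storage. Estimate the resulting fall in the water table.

Δh ≈ 9.42 m

A = 2700 ha = 2.7 × 10^7 m²
ΔV = 35.6 million m³ = 3.56 × 10^7 m³
Δh = ΔV / (Sy × A) = 3.56 × 10^7 m³ / (0.14 × 2.7 × 10^7 m²) = 9.418 m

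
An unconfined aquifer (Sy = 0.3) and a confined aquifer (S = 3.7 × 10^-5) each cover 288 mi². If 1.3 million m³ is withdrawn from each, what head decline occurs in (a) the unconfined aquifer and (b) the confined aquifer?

A = 288 mi² = 7.459 × 10^8 m²
ΔV = 1.3 million m³ = 1.3 × 10^6 m³
Unconfined: Δh_u = ΔV/(Sy·A) = 1.3 × 10^6/(0.3 × 7.459 × 10^8) = 0.005809 m
Confined: Δh_c = ΔV/(S·A) = 1.3 × 10^6/(3.7 × 10^-5 × 7.459 × 10^8) = 47.1 m

Δh_u ≈ 0.00581 m; Δh_c ≈ 47.1 m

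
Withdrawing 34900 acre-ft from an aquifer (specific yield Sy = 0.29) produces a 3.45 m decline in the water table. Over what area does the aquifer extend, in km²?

ΔV = 34900 acre-ft = 4.305 × 10^7 m³
A = ΔV / (Sy × Δh) = 4.305 × 10^7 / (0.29 × 3.45) = 4.303 × 10^7 m²
A = 4.303 × 10^7 m² = 43.03 km²

A ≈ 43 km²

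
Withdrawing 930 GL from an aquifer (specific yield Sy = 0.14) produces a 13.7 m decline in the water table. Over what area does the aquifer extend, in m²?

A ≈ 4.85 × 10^8 m²

ΔV = 930 GL = 9.3 × 10^8 m³
A = ΔV / (Sy × Δh) = 9.3 × 10^8 / (0.14 × 13.7) = 4.849 × 10^8 m²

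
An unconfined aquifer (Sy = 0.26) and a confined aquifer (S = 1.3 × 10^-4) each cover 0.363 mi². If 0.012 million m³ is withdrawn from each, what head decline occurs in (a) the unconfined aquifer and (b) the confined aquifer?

Δh_u ≈ 0.0491 m; Δh_c ≈ 98.2 m

A = 0.363 mi² = 9.402 × 10^5 m²
ΔV = 0.012 million m³ = 12000 m³
Unconfined: Δh_u = ΔV/(Sy·A) = 12000/(0.26 × 9.402 × 10^5) = 0.04909 m
Confined: Δh_c = ΔV/(S·A) = 12000/(1.3 × 10^-4 × 9.402 × 10^5) = 98.18 m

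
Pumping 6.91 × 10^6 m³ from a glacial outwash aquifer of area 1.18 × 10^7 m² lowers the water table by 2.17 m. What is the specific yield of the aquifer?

Sy = ΔV / (A × Δh) = 6.91 × 10^6 m³ / (1.18 × 10^7 m² × 2.17 m) = 0.2699

Sy ≈ 0.27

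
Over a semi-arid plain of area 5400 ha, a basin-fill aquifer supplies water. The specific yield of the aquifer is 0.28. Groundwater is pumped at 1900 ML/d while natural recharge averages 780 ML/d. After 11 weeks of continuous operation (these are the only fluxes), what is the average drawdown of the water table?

A = 5400 ha = 5.4 × 10^7 m²
Net abstraction = 1900 − 780 = 1120 ML/d
Q_net = 1120 ML/d = 1.12 × 10^6 m³/d
t = 11 weeks = 77 d
ΔV = Q × t = 1.12 × 10^6 m³/d × 77 d = 8.624 × 10^7 m³
Δh = ΔV / (Sy × A) = 8.624 × 10^7 / (0.28 × 5.4 × 10^7) = 5.704 m

Δh ≈ 5.7 m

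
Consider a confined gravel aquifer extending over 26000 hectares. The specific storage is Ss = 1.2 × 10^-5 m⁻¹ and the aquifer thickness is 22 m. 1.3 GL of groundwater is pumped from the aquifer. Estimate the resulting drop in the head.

S = Ss × b = 1.2 × 10^-5 m⁻¹ × 22 m = 2.64 × 10^-4
A = 26000 hectares = 2.6 × 10^8 m²
ΔV = 1.3 GL = 1.3 × 10^6 m³
Δh = ΔV / (S × A) = 1.3 × 10^6 m³ / (2.64 × 10^-4 × 2.6 × 10^8 m²) = 18.94 m

Δh ≈ 18.9 m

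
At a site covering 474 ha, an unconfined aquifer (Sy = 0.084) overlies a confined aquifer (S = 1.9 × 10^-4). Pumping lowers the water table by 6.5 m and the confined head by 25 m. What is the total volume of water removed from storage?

A = 474 ha = 4.74 × 10^6 m²
Unconfined: ΔV_u = Sy × A × Δh_u = 0.084 × 4.74 × 10^6 × 6.5 = 2.588 × 10^6 m³
Confined: ΔV_c = S × A × Δh_c = 1.9 × 10^-4 × 4.74 × 10^6 × 25 = 22520 m³
Total ΔV = 2.588 × 10^6 + 22520 = 2.611 × 10^6 m³

ΔV ≈ 2.61 × 10^6 m³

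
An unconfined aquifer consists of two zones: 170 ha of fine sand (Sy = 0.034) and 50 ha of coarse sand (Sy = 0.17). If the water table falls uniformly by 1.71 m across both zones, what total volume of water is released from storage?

A₁ = 170 ha = 1.7 × 10^6 m²; A₂ = 50 ha = 5 × 10^5 m²
ΔV₁ = 0.034 × 1.7 × 10^6 × 1.71 = 98840 m³
ΔV₂ = 0.17 × 5 × 10^5 × 1.71 = 1.454 × 10^5 m³
ΔV = ΔV₁ + ΔV₂ = 2.442 × 10^5 m³

ΔV ≈ 2.44 × 10^5 m³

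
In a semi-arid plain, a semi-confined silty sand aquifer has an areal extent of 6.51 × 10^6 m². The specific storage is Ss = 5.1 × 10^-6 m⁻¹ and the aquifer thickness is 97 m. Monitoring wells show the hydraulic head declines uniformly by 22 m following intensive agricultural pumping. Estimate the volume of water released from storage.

S = Ss × b = 5.1 × 10^-6 m⁻¹ × 97 m = 4.947 × 10^-4
ΔV = S × A × Δh = 4.947 × 10^-4 × 6.51 × 10^6 m² × 22 m = 70850 m³

ΔV ≈ 70900 m³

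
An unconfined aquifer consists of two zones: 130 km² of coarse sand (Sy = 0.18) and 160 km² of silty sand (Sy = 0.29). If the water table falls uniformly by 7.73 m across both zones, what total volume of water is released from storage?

A₁ = 130 km² = 1.3 × 10^8 m²; A₂ = 160 km² = 1.6 × 10^8 m²
ΔV₁ = 0.18 × 1.3 × 10^8 × 7.73 = 1.809 × 10^8 m³
ΔV₂ = 0.29 × 1.6 × 10^8 × 7.73 = 3.587 × 10^8 m³
ΔV = ΔV₁ + ΔV₂ = 5.396 × 10^8 m³

ΔV ≈ 5.4 × 10^8 m³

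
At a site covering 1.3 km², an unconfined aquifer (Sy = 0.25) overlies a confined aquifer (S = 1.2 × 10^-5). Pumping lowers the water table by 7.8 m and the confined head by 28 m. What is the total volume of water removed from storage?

A = 1.3 km² = 1.3 × 10^6 m²
Unconfined: ΔV_u = Sy × A × Δh_u = 0.25 × 1.3 × 10^6 × 7.8 = 2.535 × 10^6 m³
Confined: ΔV_c = S × A × Δh_c = 1.2 × 10^-5 × 1.3 × 10^6 × 28 = 436.8 m³
Total ΔV = 2.535 × 10^6 + 436.8 = 2.535 × 10^6 m³

ΔV ≈ 2.54 × 10^6 m³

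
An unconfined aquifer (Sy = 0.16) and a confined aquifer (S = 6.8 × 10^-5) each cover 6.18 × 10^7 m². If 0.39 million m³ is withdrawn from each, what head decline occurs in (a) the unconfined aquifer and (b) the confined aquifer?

ΔV = 0.39 million m³ = 3.9 × 10^5 m³
Unconfined: Δh_u = ΔV/(Sy·A) = 3.9 × 10^5/(0.16 × 6.18 × 10^7) = 0.03944 m
Confined: Δh_c = ΔV/(S·A) = 3.9 × 10^5/(6.8 × 10^-5 × 6.18 × 10^7) = 92.8 m

Δh_u ≈ 0.0394 m; Δh_c ≈ 92.8 m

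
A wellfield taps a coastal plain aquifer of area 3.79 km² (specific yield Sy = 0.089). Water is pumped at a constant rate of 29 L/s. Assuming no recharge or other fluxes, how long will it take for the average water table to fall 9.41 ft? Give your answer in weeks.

t ≈ 55.2 weeks

A = 3.79 km² = 3.79 × 10^6 m²
Δh = 9.41 ft = 2.868 m
ΔV = Sy × A × Δh = 0.089 × 3.79 × 10^6 × 2.868 = 9.675 × 10^5 m³
Q = 29 L/s = 2506 m³/d
t = ΔV / Q = 9.675 × 10^5 m³ / 2506 m³/d = 386.1 d
t = 386.1 d ≈ 55.16 weeks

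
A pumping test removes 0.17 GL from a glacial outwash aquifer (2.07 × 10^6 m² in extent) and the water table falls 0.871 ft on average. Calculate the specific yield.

Sy ≈ 0.31

Δh = 0.871 ft = 0.2655 m
ΔV = 0.17 GL = 1.7 × 10^5 m³
Sy = ΔV / (A × Δh) = 1.7 × 10^5 m³ / (2.07 × 10^6 m² × 0.2655 m) = 0.3093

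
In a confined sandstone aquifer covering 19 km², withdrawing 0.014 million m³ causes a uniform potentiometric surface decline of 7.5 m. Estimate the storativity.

S ≈ 9.8 × 10^-5

A = 19 km² = 1.9 × 10^7 m²
ΔV = 0.014 million m³ = 14000 m³
S = ΔV / (A × Δh) = 14000 m³ / (1.9 × 10^7 m² × 7.5 m) = 9.825 × 10^-5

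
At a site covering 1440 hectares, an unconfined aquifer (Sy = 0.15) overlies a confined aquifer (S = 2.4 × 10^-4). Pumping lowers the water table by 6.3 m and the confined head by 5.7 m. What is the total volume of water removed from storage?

ΔV ≈ 1.36 × 10^7 m³

A = 1440 hectares = 1.44 × 10^7 m²
Unconfined: ΔV_u = Sy × A × Δh_u = 0.15 × 1.44 × 10^7 × 6.3 = 1.361 × 10^7 m³
Confined: ΔV_c = S × A × Δh_c = 2.4 × 10^-4 × 1.44 × 10^7 × 5.7 = 19700 m³
Total ΔV = 1.361 × 10^7 + 19700 = 1.363 × 10^7 m³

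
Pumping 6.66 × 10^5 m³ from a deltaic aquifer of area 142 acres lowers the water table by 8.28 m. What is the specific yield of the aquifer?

Sy ≈ 0.14

A = 142 acres = 5.747 × 10^5 m²
Sy = ΔV / (A × Δh) = 6.66 × 10^5 m³ / (5.747 × 10^5 m² × 8.28 m) = 0.14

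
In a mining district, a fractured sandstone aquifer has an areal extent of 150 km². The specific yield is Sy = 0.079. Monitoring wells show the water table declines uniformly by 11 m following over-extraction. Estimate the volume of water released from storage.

ΔV ≈ 1.3 × 10^8 m³

A = 150 km² = 1.5 × 10^8 m²
ΔV = Sy × A × Δh = 0.079 × 1.5 × 10^8 m² × 11 m = 1.304 × 10^8 m³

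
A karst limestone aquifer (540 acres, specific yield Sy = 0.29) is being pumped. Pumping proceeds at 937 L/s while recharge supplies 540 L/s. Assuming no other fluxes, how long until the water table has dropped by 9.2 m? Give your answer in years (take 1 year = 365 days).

t ≈ 0.466 years

A = 540 acres = 2.185 × 10^6 m²
ΔV = Sy × A × Δh = 0.29 × 2.185 × 10^6 × 9.2 = 5.83 × 10^6 m³
Net withdrawal = 937 − 540 = 397 L/s = 34300 m³/d
t = ΔV / Q = 5.83 × 10^6 m³ / 34300 m³/d = 170 d
t = 170 d ≈ 0.4657 years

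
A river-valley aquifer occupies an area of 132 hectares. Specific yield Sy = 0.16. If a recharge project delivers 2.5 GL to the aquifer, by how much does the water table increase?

Δh ≈ 11.8 m

A = 132 hectares = 1.32 × 10^6 m²
ΔV = 2.5 GL = 2.5 × 10^6 m³
Δh = ΔV / (Sy × A) = 2.5 × 10^6 m³ / (0.16 × 1.32 × 10^6 m²) = 11.84 m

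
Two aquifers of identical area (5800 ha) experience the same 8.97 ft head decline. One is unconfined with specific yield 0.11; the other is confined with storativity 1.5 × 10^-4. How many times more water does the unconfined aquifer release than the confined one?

A = 5800 ha = 5.8 × 10^7 m²
Δh = 8.97 ft = 2.734 m
Unconfined: ΔV_u = Sy × A × Δh = 0.11 × 5.8 × 10^7 × 2.734 = 1.744 × 10^7 m³
Confined: ΔV_c = S × A × Δh = 1.5 × 10^-4 × 5.8 × 10^7 × 2.734 = 23790 m³
Ratio = ΔV_u / ΔV_c = Sy / S = 0.11 / 1.5 × 10^-4 = 733.3

ΔV_u / ΔV_c ≈ 733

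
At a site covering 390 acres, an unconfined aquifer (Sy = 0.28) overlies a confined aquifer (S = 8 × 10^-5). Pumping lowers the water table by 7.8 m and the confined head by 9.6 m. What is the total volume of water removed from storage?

ΔV ≈ 3.45 × 10^6 m³

A = 390 acres = 1.578 × 10^6 m²
Unconfined: ΔV_u = Sy × A × Δh_u = 0.28 × 1.578 × 10^6 × 7.8 = 3.447 × 10^6 m³
Confined: ΔV_c = S × A × Δh_c = 8 × 10^-5 × 1.578 × 10^6 × 9.6 = 1212 m³
Total ΔV = 3.447 × 10^6 + 1212 = 3.448 × 10^6 m³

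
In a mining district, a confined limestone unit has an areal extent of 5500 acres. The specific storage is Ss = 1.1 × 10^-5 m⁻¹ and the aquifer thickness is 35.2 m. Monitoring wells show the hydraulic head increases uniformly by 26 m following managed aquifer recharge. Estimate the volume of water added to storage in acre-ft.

ΔV ≈ 182 acre-ft

S = Ss × b = 1.1 × 10^-5 m⁻¹ × 35.2 m = 3.872 × 10^-4
A = 5500 acres = 2.226 × 10^7 m²
ΔV = S × A × Δh = 3.872 × 10^-4 × 2.226 × 10^7 m² × 26 m = 2.241 × 10^5 m³
ΔV = 2.241 × 10^5 m³ = 181.7 acre-ft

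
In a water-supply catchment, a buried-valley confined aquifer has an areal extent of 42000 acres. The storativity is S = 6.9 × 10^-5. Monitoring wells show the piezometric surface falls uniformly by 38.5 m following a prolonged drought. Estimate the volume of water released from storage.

A = 42000 acres = 1.7 × 10^8 m²
ΔV = S × A × Δh = 6.9 × 10^-5 × 1.7 × 10^8 m² × 38.5 m = 4.515 × 10^5 m³

ΔV ≈ 4.52 × 10^5 m³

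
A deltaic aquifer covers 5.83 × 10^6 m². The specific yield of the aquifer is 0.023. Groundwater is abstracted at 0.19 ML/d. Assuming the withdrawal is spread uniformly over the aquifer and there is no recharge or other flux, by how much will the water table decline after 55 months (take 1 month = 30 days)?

Q = 0.19 ML/d = 190 m³/d
t = 55 months = 1650 d
ΔV = Q × t = 190 m³/d × 1650 d = 3.135 × 10^5 m³
Δh = ΔV / (Sy × A) = 3.135 × 10^5 / (0.023 × 5.83 × 10^6) = 2.338 m

Δh ≈ 2.34 m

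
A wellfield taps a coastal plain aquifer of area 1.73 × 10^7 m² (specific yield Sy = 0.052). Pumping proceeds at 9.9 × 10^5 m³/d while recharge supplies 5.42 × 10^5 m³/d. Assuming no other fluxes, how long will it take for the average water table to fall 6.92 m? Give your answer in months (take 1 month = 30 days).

t ≈ 0.463 months

ΔV = Sy × A × Δh = 0.052 × 1.73 × 10^7 × 6.92 = 6.225 × 10^6 m³
Net withdrawal = 9.9 × 10^5 − 5.42 × 10^5 = 4.48 × 10^5 m³/d
t = ΔV / Q = 6.225 × 10^6 m³ / 4.48 × 10^5 m³/d = 13.9 d
t = 13.9 d ≈ 0.4632 months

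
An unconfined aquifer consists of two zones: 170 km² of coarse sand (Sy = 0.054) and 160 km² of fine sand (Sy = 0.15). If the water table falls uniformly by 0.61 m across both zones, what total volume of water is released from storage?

ΔV ≈ 2.02 × 10^7 m³

A₁ = 170 km² = 1.7 × 10^8 m²; A₂ = 160 km² = 1.6 × 10^8 m²
ΔV₁ = 0.054 × 1.7 × 10^8 × 0.61 = 5.6 × 10^6 m³
ΔV₂ = 0.15 × 1.6 × 10^8 × 0.61 = 1.464 × 10^7 m³
ΔV = ΔV₁ + ΔV₂ = 2.024 × 10^7 m³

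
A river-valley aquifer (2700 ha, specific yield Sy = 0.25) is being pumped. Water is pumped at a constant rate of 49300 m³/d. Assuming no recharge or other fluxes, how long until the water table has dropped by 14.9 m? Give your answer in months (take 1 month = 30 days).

A = 2700 ha = 2.7 × 10^7 m²
ΔV = Sy × A × Δh = 0.25 × 2.7 × 10^7 × 14.9 = 1.006 × 10^8 m³
t = ΔV / Q = 1.006 × 10^8 m³ / 49300 m³/d = 2040 d
t = 2040 d ≈ 68 months

t ≈ 68 months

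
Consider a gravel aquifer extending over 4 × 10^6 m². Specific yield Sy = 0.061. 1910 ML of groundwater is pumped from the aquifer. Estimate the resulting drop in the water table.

ΔV = 1910 ML = 1.91 × 10^6 m³
Δh = ΔV / (Sy × A) = 1.91 × 10^6 m³ / (0.061 × 4 × 10^6 m²) = 7.828 m

Δh ≈ 7.83 m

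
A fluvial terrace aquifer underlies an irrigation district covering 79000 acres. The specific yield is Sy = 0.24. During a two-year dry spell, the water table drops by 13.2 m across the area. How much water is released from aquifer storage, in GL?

A = 79000 acres = 3.197 × 10^8 m²
ΔV = Sy × A × Δh = 0.24 × 3.197 × 10^8 m² × 13.2 m = 1.013 × 10^9 m³
ΔV = 1.013 × 10^9 m³ = 1013 GL

ΔV ≈ 1010 GL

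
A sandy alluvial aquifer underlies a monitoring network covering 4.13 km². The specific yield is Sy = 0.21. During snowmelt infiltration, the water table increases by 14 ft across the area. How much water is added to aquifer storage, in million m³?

ΔV ≈ 3.7 million m³

A = 4.13 km² = 4.13 × 10^6 m²
Δh = 14 ft = 4.267 m
ΔV = Sy × A × Δh = 0.21 × 4.13 × 10^6 m² × 4.267 m = 3.701 × 10^6 m³
ΔV = 3.701 × 10^6 m³ = 3.701 million m³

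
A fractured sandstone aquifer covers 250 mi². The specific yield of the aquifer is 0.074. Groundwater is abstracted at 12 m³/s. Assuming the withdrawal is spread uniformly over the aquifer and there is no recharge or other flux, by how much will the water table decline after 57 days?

Δh ≈ 1.23 m

A = 250 mi² = 6.475 × 10^8 m²
Q = 12 m³/s = 1.037 × 10^6 m³/d
ΔV = Q × t = 1.037 × 10^6 m³/d × 57 d = 5.91 × 10^7 m³
Δh = ΔV / (Sy × A) = 5.91 × 10^7 / (0.074 × 6.475 × 10^8) = 1.233 m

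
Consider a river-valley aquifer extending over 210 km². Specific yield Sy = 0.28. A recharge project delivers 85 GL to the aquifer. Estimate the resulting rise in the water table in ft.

Δh ≈ 4.74 ft

A = 210 km² = 2.1 × 10^8 m²
ΔV = 85 GL = 8.5 × 10^7 m³
Δh = ΔV / (Sy × A) = 8.5 × 10^7 m³ / (0.28 × 2.1 × 10^8 m²) = 1.446 m
Δh = 1.446 m = 4.743 ft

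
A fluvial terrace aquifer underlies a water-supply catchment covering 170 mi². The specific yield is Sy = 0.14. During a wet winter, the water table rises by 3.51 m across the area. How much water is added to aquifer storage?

ΔV ≈ 2.16 × 10^8 m³

A = 170 mi² = 4.403 × 10^8 m²
ΔV = Sy × A × Δh = 0.14 × 4.403 × 10^8 m² × 3.51 m = 2.164 × 10^8 m³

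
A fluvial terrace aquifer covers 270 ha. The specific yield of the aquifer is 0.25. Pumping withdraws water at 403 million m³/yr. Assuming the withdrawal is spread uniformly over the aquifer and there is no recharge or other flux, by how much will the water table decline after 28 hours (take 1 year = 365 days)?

A = 270 ha = 2.7 × 10^6 m²
Q = 403 million m³/yr = 1.104 × 10^6 m³/d
t = 28 hours = 1.167 d
ΔV = Q × t = 1.104 × 10^6 m³/d × 1.167 d = 1.288 × 10^6 m³
Δh = ΔV / (Sy × A) = 1.288 × 10^6 / (0.25 × 2.7 × 10^6) = 1.908 m

Δh ≈ 1.91 m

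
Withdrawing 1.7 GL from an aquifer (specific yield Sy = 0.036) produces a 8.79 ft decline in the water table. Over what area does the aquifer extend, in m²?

Δh = 8.79 ft = 2.679 m
ΔV = 1.7 GL = 1.7 × 10^6 m³
A = ΔV / (Sy × Δh) = 1.7 × 10^6 / (0.036 × 2.679) = 1.763 × 10^7 m²

A ≈ 1.76 × 10^7 m²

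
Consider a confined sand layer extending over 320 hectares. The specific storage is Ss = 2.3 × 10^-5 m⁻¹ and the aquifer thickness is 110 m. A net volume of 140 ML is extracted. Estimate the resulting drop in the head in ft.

S = Ss × b = 2.3 × 10^-5 m⁻¹ × 110 m = 2.53 × 10^-3
A = 320 hectares = 3.2 × 10^6 m²
ΔV = 140 ML = 1.4 × 10^5 m³
Δh = ΔV / (S × A) = 1.4 × 10^5 m³ / (0.00253 × 3.2 × 10^6 m²) = 17.29 m
Δh = 17.29 m = 56.73 ft

Δh ≈ 56.7 ft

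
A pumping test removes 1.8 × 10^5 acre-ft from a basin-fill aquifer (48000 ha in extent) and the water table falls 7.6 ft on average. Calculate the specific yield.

A = 48000 ha = 4.8 × 10^8 m²
Δh = 7.6 ft = 2.316 m
ΔV = 1.8 × 10^5 acre-ft = 2.22 × 10^8 m³
Sy = ΔV / (A × Δh) = 2.22 × 10^8 m³ / (4.8 × 10^8 m² × 2.316 m) = 0.1997

Sy ≈ 0.2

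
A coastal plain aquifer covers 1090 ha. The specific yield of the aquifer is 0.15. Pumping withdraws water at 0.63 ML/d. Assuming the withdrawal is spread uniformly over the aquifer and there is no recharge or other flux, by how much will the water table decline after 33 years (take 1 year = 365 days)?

Δh ≈ 4.64 m

A = 1090 ha = 1.09 × 10^7 m²
Q = 0.63 ML/d = 630 m³/d
t = 33 years = 12040 d
ΔV = Q × t = 630 m³/d × 12040 d = 7.588 × 10^6 m³
Δh = ΔV / (Sy × A) = 7.588 × 10^6 / (0.15 × 1.09 × 10^7) = 4.641 m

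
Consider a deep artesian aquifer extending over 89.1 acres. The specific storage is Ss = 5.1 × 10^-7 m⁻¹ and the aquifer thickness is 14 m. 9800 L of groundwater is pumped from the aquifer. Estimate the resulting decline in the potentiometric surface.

S = Ss × b = 5.1 × 10^-7 m⁻¹ × 14 m = 7.14 × 10^-6
A = 89.1 acres = 3.606 × 10^5 m²
ΔV = 9800 L = 9.8 m³
Δh = ΔV / (S × A) = 9.8 m³ / (7.14 × 10^-6 × 3.606 × 10^5 m²) = 3.807 m

Δh ≈ 3.81 m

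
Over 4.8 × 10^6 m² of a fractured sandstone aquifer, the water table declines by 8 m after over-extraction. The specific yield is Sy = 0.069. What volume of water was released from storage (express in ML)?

ΔV = Sy × A × Δh = 0.069 × 4.8 × 10^6 m² × 8 m = 2.65 × 10^6 m³
ΔV = 2.65 × 10^6 m³ = 2650 ML

ΔV ≈ 2650 ML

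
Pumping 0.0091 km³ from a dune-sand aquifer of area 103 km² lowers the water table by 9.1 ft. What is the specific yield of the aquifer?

Sy ≈ 0.032

A = 103 km² = 1.03 × 10^8 m²
Δh = 9.1 ft = 2.774 m
ΔV = 0.0091 km³ = 9.1 × 10^6 m³
Sy = ΔV / (A × Δh) = 9.1 × 10^6 m³ / (1.03 × 10^8 m² × 2.774 m) = 0.03185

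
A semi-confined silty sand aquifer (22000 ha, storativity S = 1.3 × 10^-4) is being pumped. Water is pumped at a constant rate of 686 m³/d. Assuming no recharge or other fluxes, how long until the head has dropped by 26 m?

A = 22000 ha = 2.2 × 10^8 m²
ΔV = S × A × Δh = 1.3 × 10^-4 × 2.2 × 10^8 × 26 = 7.436 × 10^5 m³
t = ΔV / Q = 7.436 × 10^5 m³ / 686 m³/d = 1084 d

t ≈ 1080 days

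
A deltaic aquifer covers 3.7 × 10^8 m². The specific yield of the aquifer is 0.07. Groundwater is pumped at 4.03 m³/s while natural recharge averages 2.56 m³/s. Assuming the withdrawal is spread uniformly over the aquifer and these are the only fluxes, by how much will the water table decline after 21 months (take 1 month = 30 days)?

Δh ≈ 3.09 m

Net abstraction = 4.03 − 2.56 = 1.47 m³/s
Q_net = 1.47 m³/s = 1.27 × 10^5 m³/d
t = 21 months = 630 d
ΔV = Q × t = 1.27 × 10^5 m³/d × 630 d = 8.002 × 10^7 m³
Δh = ΔV / (Sy × A) = 8.002 × 10^7 / (0.07 × 3.7 × 10^8) = 3.089 m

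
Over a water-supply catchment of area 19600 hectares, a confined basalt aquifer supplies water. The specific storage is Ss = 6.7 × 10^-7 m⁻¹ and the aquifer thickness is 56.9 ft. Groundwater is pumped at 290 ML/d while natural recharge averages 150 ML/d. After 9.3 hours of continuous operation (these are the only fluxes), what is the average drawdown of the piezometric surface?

b = 56.9 ft = 17.34 m
S = Ss × b = 6.7 × 10^-7 m⁻¹ × 17.34 m = 1.162 × 10^-5
A = 19600 hectares = 1.96 × 10^8 m²
Net abstraction = 290 − 150 = 140 ML/d
Q_net = 140 ML/d = 1.4 × 10^5 m³/d
t = 9.3 hours = 0.3875 d
ΔV = Q × t = 1.4 × 10^5 m³/d × 0.3875 d = 54250 m³
Δh = ΔV / (S × A) = 54250 / (1.162 × 10^-5 × 1.96 × 10^8) = 23.82 m

Δh ≈ 23.8 m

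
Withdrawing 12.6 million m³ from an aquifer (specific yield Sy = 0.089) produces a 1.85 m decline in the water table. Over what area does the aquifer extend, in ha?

A ≈ 7650 ha

ΔV = 12.6 million m³ = 1.26 × 10^7 m³
A = ΔV / (Sy × Δh) = 1.26 × 10^7 / (0.089 × 1.85) = 7.653 × 10^7 m²
A = 7.653 × 10^7 m² = 7653 ha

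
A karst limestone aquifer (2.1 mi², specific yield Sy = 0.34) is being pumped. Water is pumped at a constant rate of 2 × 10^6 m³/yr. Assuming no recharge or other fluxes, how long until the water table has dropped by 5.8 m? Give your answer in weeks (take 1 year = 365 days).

t ≈ 280 weeks

A = 2.1 mi² = 5.439 × 10^6 m²
ΔV = Sy × A × Δh = 0.34 × 5.439 × 10^6 × 5.8 = 1.073 × 10^7 m³
Q = 2 × 10^6 m³/yr = 5479 m³/d
t = ΔV / Q = 1.073 × 10^7 m³ / 5479 m³/d = 1957 d
t = 1957 d ≈ 279.6 weeks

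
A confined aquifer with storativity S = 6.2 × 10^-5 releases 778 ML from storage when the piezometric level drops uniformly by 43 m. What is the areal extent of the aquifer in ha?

A ≈ 29200 ha

ΔV = 778 ML = 7.78 × 10^5 m³
A = ΔV / (S × Δh) = 7.78 × 10^5 / (6.2 × 10^-5 × 43) = 2.918 × 10^8 m²
A = 2.918 × 10^8 m² = 29180 ha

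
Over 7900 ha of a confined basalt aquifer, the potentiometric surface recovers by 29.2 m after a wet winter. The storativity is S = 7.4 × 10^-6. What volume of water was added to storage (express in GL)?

ΔV ≈ 0.0171 GL

A = 7900 ha = 7.9 × 10^7 m²
ΔV = S × A × Δh = 7.4 × 10^-6 × 7.9 × 10^7 m² × 29.2 m = 17070 m³
ΔV = 17070 m³ = 0.01707 GL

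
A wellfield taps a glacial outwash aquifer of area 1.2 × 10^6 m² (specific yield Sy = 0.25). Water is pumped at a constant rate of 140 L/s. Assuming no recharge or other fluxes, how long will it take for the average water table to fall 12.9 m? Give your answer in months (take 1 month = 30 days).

t ≈ 10.7 months

ΔV = Sy × A × Δh = 0.25 × 1.2 × 10^6 × 12.9 = 3.87 × 10^6 m³
Q = 140 L/s = 12100 m³/d
t = ΔV / Q = 3.87 × 10^6 m³ / 12100 m³/d = 319.9 d
t = 319.9 d ≈ 10.66 months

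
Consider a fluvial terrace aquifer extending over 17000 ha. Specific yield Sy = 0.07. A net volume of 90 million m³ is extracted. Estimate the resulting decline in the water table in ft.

A = 17000 ha = 1.7 × 10^8 m²
ΔV = 90 million m³ = 9 × 10^7 m³
Δh = ΔV / (Sy × A) = 9 × 10^7 m³ / (0.07 × 1.7 × 10^8 m²) = 7.563 m
Δh = 7.563 m = 24.81 ft

Δh ≈ 24.8 ft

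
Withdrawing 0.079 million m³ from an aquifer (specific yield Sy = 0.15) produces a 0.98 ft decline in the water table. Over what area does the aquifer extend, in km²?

A ≈ 1.76 km²

Δh = 0.98 ft = 0.2987 m
ΔV = 0.079 million m³ = 79000 m³
A = ΔV / (Sy × Δh) = 79000 / (0.15 × 0.2987) = 1.763 × 10^6 m²
A = 1.763 × 10^6 m² = 1.763 km²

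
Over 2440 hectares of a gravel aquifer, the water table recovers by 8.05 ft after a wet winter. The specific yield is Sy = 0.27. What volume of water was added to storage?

ΔV ≈ 1.62 × 10^7 m³

A = 2440 hectares = 2.44 × 10^7 m²
Δh = 8.05 ft = 2.454 m
ΔV = Sy × A × Δh = 0.27 × 2.44 × 10^7 m² × 2.454 m = 1.616 × 10^7 m³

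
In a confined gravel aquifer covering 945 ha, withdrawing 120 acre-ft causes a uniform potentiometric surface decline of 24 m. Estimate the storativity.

A = 945 ha = 9.45 × 10^6 m²
ΔV = 120 acre-ft = 1.48 × 10^5 m³
S = ΔV / (A × Δh) = 1.48 × 10^5 m³ / (9.45 × 10^6 m² × 24 m) = 6.526 × 10^-4

S ≈ 6.5 × 10^-4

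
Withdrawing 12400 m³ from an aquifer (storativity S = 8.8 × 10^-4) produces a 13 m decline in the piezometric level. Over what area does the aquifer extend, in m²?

A = ΔV / (S × Δh) = 12400 / (8.8 × 10^-4 × 13) = 1.084 × 10^6 m²

A ≈ 1.08 × 10^6 m²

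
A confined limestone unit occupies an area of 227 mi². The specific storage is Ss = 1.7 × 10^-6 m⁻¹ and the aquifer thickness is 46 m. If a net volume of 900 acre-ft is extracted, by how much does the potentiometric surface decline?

S = Ss × b = 1.7 × 10^-6 m⁻¹ × 46 m = 7.82 × 10^-5
A = 227 mi² = 5.879 × 10^8 m²
ΔV = 900 acre-ft = 1.11 × 10^6 m³
Δh = ΔV / (S × A) = 1.11 × 10^6 m³ / (7.82 × 10^-5 × 5.879 × 10^8 m²) = 24.15 m

Δh ≈ 24.1 m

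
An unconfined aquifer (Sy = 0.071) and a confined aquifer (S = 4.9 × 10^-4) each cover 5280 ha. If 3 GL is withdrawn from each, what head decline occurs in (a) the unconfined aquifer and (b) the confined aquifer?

A = 5280 ha = 5.28 × 10^7 m²
ΔV = 3 GL = 3 × 10^6 m³
Unconfined: Δh_u = ΔV/(Sy·A) = 3 × 10^6/(0.071 × 5.28 × 10^7) = 0.8003 m
Confined: Δh_c = ΔV/(S·A) = 3 × 10^6/(4.9 × 10^-4 × 5.28 × 10^7) = 116 m

Δh_u ≈ 0.8 m; Δh_c ≈ 116 m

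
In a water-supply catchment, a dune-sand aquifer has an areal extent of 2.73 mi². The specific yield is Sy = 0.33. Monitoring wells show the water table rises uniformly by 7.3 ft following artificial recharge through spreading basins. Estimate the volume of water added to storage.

A = 2.73 mi² = 7.071 × 10^6 m²
Δh = 7.3 ft = 2.225 m
ΔV = Sy × A × Δh = 0.33 × 7.071 × 10^6 m² × 2.225 m = 5.192 × 10^6 m³

ΔV ≈ 5.19 × 10^6 m³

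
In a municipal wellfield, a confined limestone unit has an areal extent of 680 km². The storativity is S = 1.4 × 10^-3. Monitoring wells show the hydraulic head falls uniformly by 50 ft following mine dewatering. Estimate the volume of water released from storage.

A = 680 km² = 6.8 × 10^8 m²
Δh = 50 ft = 15.24 m
ΔV = S × A × Δh = 0.0014 × 6.8 × 10^8 m² × 15.24 m = 1.451 × 10^7 m³

ΔV ≈ 1.45 × 10^7 m³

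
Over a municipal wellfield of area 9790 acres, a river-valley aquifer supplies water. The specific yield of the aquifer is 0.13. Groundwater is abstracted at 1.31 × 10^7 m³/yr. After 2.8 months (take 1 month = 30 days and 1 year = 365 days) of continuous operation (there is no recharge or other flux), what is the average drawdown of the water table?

A = 9790 acres = 3.962 × 10^7 m²
Q = 1.31 × 10^7 m³/yr = 35890 m³/d
t = 2.8 months = 84 d
ΔV = Q × t = 35890 m³/d × 84 d = 3.015 × 10^6 m³
Δh = ΔV / (Sy × A) = 3.015 × 10^6 / (0.13 × 3.962 × 10^7) = 0.5853 m

Δh ≈ 0.585 m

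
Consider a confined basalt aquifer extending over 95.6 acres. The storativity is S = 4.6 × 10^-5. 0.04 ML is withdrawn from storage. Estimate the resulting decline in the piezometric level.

Δh ≈ 2.25 m

A = 95.6 acres = 3.869 × 10^5 m²
ΔV = 0.04 ML = 40 m³
Δh = ΔV / (S × A) = 40 m³ / (4.6 × 10^-5 × 3.869 × 10^5 m²) = 2.248 m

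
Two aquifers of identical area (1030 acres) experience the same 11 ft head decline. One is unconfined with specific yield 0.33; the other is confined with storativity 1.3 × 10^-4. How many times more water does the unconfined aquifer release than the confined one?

ΔV_u / ΔV_c ≈ 2540

A = 1030 acres = 4.168 × 10^6 m²
Δh = 11 ft = 3.353 m
Unconfined: ΔV_u = Sy × A × Δh = 0.33 × 4.168 × 10^6 × 3.353 = 4.612 × 10^6 m³
Confined: ΔV_c = S × A × Δh = 1.3 × 10^-4 × 4.168 × 10^6 × 3.353 = 1817 m³
Ratio = ΔV_u / ΔV_c = Sy / S = 0.33 / 1.3 × 10^-4 = 2538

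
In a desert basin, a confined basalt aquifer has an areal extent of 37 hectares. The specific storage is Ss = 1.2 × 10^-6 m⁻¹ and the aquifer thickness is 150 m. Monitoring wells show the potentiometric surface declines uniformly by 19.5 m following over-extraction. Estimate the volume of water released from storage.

ΔV ≈ 1300 m³

S = Ss × b = 1.2 × 10^-6 m⁻¹ × 150 m = 1.8 × 10^-4
A = 37 hectares = 3.7 × 10^5 m²
ΔV = S × A × Δh = 1.8 × 10^-4 × 3.7 × 10^5 m² × 19.5 m = 1299 m³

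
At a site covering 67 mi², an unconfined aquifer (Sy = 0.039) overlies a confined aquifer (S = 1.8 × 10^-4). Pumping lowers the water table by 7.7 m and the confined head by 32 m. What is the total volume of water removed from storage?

ΔV ≈ 5.31 × 10^7 m³

A = 67 mi² = 1.735 × 10^8 m²
Unconfined: ΔV_u = Sy × A × Δh_u = 0.039 × 1.735 × 10^8 × 7.7 = 5.211 × 10^7 m³
Confined: ΔV_c = S × A × Δh_c = 1.8 × 10^-4 × 1.735 × 10^8 × 32 = 9.995 × 10^5 m³
Total ΔV = 5.211 × 10^7 + 9.995 × 10^5 = 5.311 × 10^7 m³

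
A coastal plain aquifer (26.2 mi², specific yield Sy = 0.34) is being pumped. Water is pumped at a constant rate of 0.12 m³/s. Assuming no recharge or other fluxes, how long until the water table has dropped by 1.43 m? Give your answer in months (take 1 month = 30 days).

t ≈ 106 months

A = 26.2 mi² = 6.786 × 10^7 m²
ΔV = Sy × A × Δh = 0.34 × 6.786 × 10^7 × 1.43 = 3.299 × 10^7 m³
Q = 0.12 m³/s = 10370 m³/d
t = ΔV / Q = 3.299 × 10^7 m³ / 10370 m³/d = 3182 d
t = 3182 d ≈ 106.1 months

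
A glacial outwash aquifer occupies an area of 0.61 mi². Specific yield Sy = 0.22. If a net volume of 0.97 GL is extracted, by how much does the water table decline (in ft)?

A = 0.61 mi² = 1.58 × 10^6 m²
ΔV = 0.97 GL = 9.7 × 10^5 m³
Δh = ΔV / (Sy × A) = 9.7 × 10^5 m³ / (0.22 × 1.58 × 10^6 m²) = 2.791 m
Δh = 2.791 m = 9.156 ft

Δh ≈ 9.16 ft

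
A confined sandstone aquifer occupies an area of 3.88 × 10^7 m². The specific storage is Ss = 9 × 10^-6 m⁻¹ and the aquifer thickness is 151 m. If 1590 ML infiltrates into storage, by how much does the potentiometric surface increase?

Δh ≈ 30.2 m

S = Ss × b = 9 × 10^-6 m⁻¹ × 151 m = 1.359 × 10^-3
ΔV = 1590 ML = 1.59 × 10^6 m³
Δh = ΔV / (S × A) = 1.59 × 10^6 m³ / (0.001359 × 3.88 × 10^7 m²) = 30.15 m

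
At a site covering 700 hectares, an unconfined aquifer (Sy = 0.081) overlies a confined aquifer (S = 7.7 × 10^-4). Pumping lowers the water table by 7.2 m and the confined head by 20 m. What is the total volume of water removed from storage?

ΔV ≈ 4.19 × 10^6 m³

A = 700 hectares = 7 × 10^6 m²
Unconfined: ΔV_u = Sy × A × Δh_u = 0.081 × 7 × 10^6 × 7.2 = 4.082 × 10^6 m³
Confined: ΔV_c = S × A × Δh_c = 7.7 × 10^-4 × 7 × 10^6 × 20 = 1.078 × 10^5 m³
Total ΔV = 4.082 × 10^6 + 1.078 × 10^5 = 4.19 × 10^6 m³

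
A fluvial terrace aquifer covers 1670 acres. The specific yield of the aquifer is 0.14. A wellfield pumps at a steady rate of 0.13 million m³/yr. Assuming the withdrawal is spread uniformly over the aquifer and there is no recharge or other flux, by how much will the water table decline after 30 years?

A = 1670 acres = 6.758 × 10^6 m²
Q = 0.13 million m³/yr = 356.2 m³/d
t = 30 years = 10950 d
ΔV = Q × t = 356.2 m³/d × 10950 d = 3.9 × 10^6 m³
Δh = ΔV / (Sy × A) = 3.9 × 10^6 / (0.14 × 6.758 × 10^6) = 4.122 m

Δh ≈ 4.12 m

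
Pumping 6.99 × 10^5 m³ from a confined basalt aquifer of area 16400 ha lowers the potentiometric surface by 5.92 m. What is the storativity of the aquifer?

S ≈ 7.2 × 10^-4

A = 16400 ha = 1.64 × 10^8 m²
S = ΔV / (A × Δh) = 6.99 × 10^5 m³ / (1.64 × 10^8 m² × 5.92 m) = 7.2 × 10^-4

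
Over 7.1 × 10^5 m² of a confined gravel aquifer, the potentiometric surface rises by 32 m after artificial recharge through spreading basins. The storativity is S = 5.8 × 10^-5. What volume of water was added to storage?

ΔV ≈ 1320 m³

ΔV = S × A × Δh = 5.8 × 10^-5 × 7.1 × 10^5 m² × 32 m = 1318 m³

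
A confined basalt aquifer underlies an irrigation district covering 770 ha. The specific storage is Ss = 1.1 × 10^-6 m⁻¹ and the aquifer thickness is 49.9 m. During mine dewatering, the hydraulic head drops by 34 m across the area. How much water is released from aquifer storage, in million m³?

ΔV ≈ 0.0144 million m³

S = Ss × b = 1.1 × 10^-6 m⁻¹ × 49.9 m = 5.489 × 10^-5
A = 770 ha = 7.7 × 10^6 m²
ΔV = S × A × Δh = 5.489 × 10^-5 × 7.7 × 10^6 m² × 34 m = 14370 m³
ΔV = 14370 m³ = 0.01437 million m³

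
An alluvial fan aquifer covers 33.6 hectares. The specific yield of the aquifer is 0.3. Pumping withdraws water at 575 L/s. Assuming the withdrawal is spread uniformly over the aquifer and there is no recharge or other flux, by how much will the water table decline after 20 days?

Δh ≈ 9.86 m

A = 33.6 hectares = 3.36 × 10^5 m²
Q = 575 L/s = 49680 m³/d
ΔV = Q × t = 49680 m³/d × 20 d = 9.936 × 10^5 m³
Δh = ΔV / (Sy × A) = 9.936 × 10^5 / (0.3 × 3.36 × 10^5) = 9.857 m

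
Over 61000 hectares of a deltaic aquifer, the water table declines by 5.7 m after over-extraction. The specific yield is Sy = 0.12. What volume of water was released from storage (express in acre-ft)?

A = 61000 hectares = 6.1 × 10^8 m²
ΔV = Sy × A × Δh = 0.12 × 6.1 × 10^8 m² × 5.7 m = 4.172 × 10^8 m³
ΔV = 4.172 × 10^8 m³ = 3.383 × 10^5 acre-ft

ΔV ≈ 3.38 × 10^5 acre-ft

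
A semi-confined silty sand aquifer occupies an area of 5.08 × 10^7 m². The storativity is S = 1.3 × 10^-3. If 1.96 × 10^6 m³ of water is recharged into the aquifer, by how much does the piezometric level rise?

Δh = ΔV / (S × A) = 1.96 × 10^6 m³ / (0.0013 × 5.08 × 10^7 m²) = 29.68 m

Δh ≈ 29.7 m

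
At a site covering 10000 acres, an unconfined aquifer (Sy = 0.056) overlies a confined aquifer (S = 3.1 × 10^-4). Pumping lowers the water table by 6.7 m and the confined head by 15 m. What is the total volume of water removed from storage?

ΔV ≈ 1.54 × 10^7 m³

A = 10000 acres = 4.047 × 10^7 m²
Unconfined: ΔV_u = Sy × A × Δh_u = 0.056 × 4.047 × 10^7 × 6.7 = 1.518 × 10^7 m³
Confined: ΔV_c = S × A × Δh_c = 3.1 × 10^-4 × 4.047 × 10^7 × 15 = 1.882 × 10^5 m³
Total ΔV = 1.518 × 10^7 + 1.882 × 10^5 = 1.537 × 10^7 m³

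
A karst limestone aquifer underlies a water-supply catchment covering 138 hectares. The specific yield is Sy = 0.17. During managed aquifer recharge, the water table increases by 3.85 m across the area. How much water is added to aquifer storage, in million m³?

A = 138 hectares = 1.38 × 10^6 m²
ΔV = Sy × A × Δh = 0.17 × 1.38 × 10^6 m² × 3.85 m = 9.032 × 10^5 m³
ΔV = 9.032 × 10^5 m³ = 0.9032 million m³

ΔV ≈ 0.903 million m³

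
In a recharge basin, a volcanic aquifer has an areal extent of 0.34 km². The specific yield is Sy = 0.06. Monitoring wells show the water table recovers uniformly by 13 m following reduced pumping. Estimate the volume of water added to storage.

ΔV ≈ 2.65 × 10^5 m³

A = 0.34 km² = 3.4 × 10^5 m²
ΔV = Sy × A × Δh = 0.06 × 3.4 × 10^5 m² × 13 m = 2.652 × 10^5 m³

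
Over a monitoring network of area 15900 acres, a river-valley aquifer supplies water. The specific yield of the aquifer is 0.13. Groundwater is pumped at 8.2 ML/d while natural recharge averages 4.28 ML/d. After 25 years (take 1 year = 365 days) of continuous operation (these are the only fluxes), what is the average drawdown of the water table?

A = 15900 acres = 6.435 × 10^7 m²
Net abstraction = 8.2 − 4.28 = 3.92 ML/d
Q_net = 3.92 ML/d = 3920 m³/d
t = 25 years = 9125 d
ΔV = Q × t = 3920 m³/d × 9125 d = 3.577 × 10^7 m³
Δh = ΔV / (Sy × A) = 3.577 × 10^7 / (0.13 × 6.435 × 10^7) = 4.276 m

Δh ≈ 4.28 m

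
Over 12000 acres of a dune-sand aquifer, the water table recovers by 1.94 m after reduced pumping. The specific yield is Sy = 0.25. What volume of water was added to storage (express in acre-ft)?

ΔV ≈ 19100 acre-ft

A = 12000 acres = 4.856 × 10^7 m²
ΔV = Sy × A × Δh = 0.25 × 4.856 × 10^7 m² × 1.94 m = 2.355 × 10^7 m³
ΔV = 2.355 × 10^7 m³ = 19090 acre-ft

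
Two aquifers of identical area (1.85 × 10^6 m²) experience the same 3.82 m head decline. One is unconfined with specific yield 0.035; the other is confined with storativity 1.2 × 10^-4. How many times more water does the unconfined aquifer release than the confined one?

ΔV_u / ΔV_c ≈ 292

Unconfined: ΔV_u = Sy × A × Δh = 0.035 × 1.85 × 10^6 × 3.82 = 2.473 × 10^5 m³
Confined: ΔV_c = S × A × Δh = 1.2 × 10^-4 × 1.85 × 10^6 × 3.82 = 848 m³
Ratio = ΔV_u / ΔV_c = Sy / S = 0.035 / 1.2 × 10^-4 = 291.7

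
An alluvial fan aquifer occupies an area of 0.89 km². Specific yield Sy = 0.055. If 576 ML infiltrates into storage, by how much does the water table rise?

Δh ≈ 11.8 m

A = 0.89 km² = 8.9 × 10^5 m²
ΔV = 576 ML = 5.76 × 10^5 m³
Δh = ΔV / (Sy × A) = 5.76 × 10^5 m³ / (0.055 × 8.9 × 10^5 m²) = 11.77 m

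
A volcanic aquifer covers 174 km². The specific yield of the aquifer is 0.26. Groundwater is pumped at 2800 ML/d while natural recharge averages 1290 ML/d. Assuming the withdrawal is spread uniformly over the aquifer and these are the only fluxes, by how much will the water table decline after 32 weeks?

Δh ≈ 7.48 m

A = 174 km² = 1.74 × 10^8 m²
Net abstraction = 2800 − 1290 = 1510 ML/d
Q_net = 1510 ML/d = 1.51 × 10^6 m³/d
t = 32 weeks = 224 d
ΔV = Q × t = 1.51 × 10^6 m³/d × 224 d = 3.382 × 10^8 m³
Δh = ΔV / (Sy × A) = 3.382 × 10^8 / (0.26 × 1.74 × 10^8) = 7.477 m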